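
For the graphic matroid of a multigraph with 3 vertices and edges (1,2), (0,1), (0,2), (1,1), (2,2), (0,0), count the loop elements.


In a graphic matroid, a loop is a self-loop edge (u,u) with rank 0.
Examining all 6 edges for self-loops...
Self-loops found: (1,1), (2,2), (0,0)
Number of loops = 3.

3


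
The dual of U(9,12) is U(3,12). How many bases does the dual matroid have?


The dual of U(r,n) is U(n-r, n) = U(3,12).
Bases of U(3,12) are all (3)-element subsets.
|B(M*)| = (12 choose 3) = 220.

220


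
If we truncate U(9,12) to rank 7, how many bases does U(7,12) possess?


Truncating U(9,12) to rank 7 gives U(7,12).
Bases of U(7,12) are all 7-element subsets of 12 elements.
Number of bases = C(12,7) = 792.

792


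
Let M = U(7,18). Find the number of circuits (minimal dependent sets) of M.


In U(7,18), circuits are the (8)-element subsets.
Any set of 8 elements is dependent, and removing any one element gives
an independent set of size 7, so it is a minimal dependent set.
Number of circuits = C(18,8) = 18! / (8! * 10!) = 43758.

43758


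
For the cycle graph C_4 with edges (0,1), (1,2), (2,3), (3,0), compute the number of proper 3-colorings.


P(C_4, k) = (k-1)^4 + (-1)^4*(k-1).
P(3) = (2)^4 + 2
= 16 + 2 = 18.

18


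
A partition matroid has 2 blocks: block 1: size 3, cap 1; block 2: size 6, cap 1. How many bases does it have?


A basis picks exactly ci elements from block i.
Number of bases = product of C(|Si|, ci).
= C(3,1) * C(6,1)
= 3 * 6
= 18.

18


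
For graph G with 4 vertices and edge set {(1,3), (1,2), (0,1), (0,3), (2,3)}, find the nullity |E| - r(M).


Cycle rank (nullity) = |E| - r(M) = |E| - (|V| - c).
|E| = 5, |V| = 4, c = 1.
Nullity = 5 - (4 - 1) = 5 - 3 = 2.

2


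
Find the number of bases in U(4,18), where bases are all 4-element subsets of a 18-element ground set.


Bases of U(4,18) are all 4-element subsets of the 18-element ground set.
Number of bases = C(18,4).
C(18,4) = (18 * 17 * 16 * 15) / (1 * 2 * 3 * 4) = 3060.

3060


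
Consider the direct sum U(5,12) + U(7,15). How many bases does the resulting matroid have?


Bases of a direct sum M1 + M2: |B| = |B(M1)| * |B(M2)|.
|B(U(5,12))| = C(12,5) = 792.
|B(U(7,15))| = C(15,7) = 6435.
Total bases = 792 * 6435 = 5096520.

5096520


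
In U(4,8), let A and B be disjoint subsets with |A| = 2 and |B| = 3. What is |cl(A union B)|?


|A union B| = 2 + 3 = 5 (disjoint).
In U(4,8), cl(S) = S if |S| < 4, else cl(S) = E.
Since 5 >= 4, cl(A union B) = E.
|cl(A union B)| = 8.

8


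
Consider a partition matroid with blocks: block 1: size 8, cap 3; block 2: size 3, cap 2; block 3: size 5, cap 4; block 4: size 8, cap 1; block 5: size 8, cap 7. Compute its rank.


Rank of a partition matroid = sum of min(|Si|, ci) for each block.
= min(8,3) + min(3,2) + min(5,4) + min(8,1) + min(8,7)
= 3 + 2 + 4 + 1 + 7
= 17.

17


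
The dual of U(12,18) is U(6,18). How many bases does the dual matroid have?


The dual of U(r,n) is U(n-r, n) = U(6,18).
Bases of U(6,18) are all (6)-element subsets.
|B(M*)| = C(18,6) = 18564.

18564


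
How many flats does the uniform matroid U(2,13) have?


Flats of U(2,13): every subset of size < 2 is a flat, plus E itself.
Count = C(13,0) + C(13,1) + 1
     = 1 + 13 + 1
     = 15.

15


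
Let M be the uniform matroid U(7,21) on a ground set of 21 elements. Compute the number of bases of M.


Bases of U(7,21) are all 7-element subsets of the 21-element ground set.
Number of bases = C(21,7).
C(21,7) = 21! / (7! * 14!) = 116280.

116280


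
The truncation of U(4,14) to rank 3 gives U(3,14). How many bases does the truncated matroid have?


Truncating U(4,14) to rank 3 gives U(3,14).
Bases of U(3,14) are all 3-element subsets of 14 elements.
Number of bases = C(14,3) = (14 * 13 * 12) / (1 * 2 * 3) = 364.

364


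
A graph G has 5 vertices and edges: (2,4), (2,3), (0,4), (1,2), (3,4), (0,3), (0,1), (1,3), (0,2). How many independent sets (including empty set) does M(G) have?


An independent set in a graphic matroid is an acyclic edge subset.
G has 5 vertices and 9 edges.
Enumerate all 2^9 = 512 subsets, checking for acyclicity.
Total independent sets = 198.

198


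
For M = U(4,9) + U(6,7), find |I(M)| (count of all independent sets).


For a direct sum, |I(M1+M2)| = |I(M1)| * |I(M2)|.
|I(U(4,9))| = sum C(9,k) for k=0..4 = 256.
|I(U(6,7))| = sum C(7,k) for k=0..6 = 127.
Total = 256 * 127 = 32512.

32512


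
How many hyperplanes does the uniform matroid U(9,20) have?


Hyperplanes of U(9,20) are flats of rank 8.
In a uniform matroid, these are exactly the (8)-element subsets.
Count = C(20,8) = 125970.

125970


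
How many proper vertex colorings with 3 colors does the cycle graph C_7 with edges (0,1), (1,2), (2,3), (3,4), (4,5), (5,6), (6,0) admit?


P(C_7, k) = (k-1)^7 + (-1)^7*(k-1).
P(3) = (2)^7 - 2
= 128 - 2 = 126.

126


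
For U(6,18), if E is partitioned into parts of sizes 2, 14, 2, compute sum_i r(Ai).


r(Ai) = min(|Ai|, 6) for each part.
Sum = min(2,6) + min(14,6) + min(2,6)
    = 2 + 6 + 2
    = 10.

10


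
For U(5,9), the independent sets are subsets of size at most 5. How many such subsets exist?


Independent sets of U(5,9) are all subsets of size <= 5.
Count = C(9,0) + C(9,1) + C(9,2) + C(9,3) + C(9,4) + C(9,5)
     = 1 + 9 + 36 + 84 + 126 + 126
     = 382.

382


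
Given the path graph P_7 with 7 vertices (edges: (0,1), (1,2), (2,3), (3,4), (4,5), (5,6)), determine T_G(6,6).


A path on 7 vertices is a tree with 6 edges.
T(x,y) = x^(6) for any tree.
T(6,6) = 6^6 = 46656.

46656


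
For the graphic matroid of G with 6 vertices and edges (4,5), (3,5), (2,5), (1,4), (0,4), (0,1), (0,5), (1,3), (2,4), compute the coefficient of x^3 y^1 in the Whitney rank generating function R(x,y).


R(x,y) = sum over A in 2^E of x^(r(E)-r(A)) * y^(|A|-r(A)).
G has 6 vertices, 9 edges. r(E) = 5.
Enumerate all 2^9 = 512 subsets.
Count subsets with r(E)-r(A)=3 and |A|-r(A)=1: 3.

3


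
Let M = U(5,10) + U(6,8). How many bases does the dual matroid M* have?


(M1+M2)* = M1* + M2*.
M1* = U(5,10), bases: C(10,5) = 252.
M2* = U(2,8), bases: C(8,2) = 28.
|B(M*)| = 252 * 28 = 7056.

7056


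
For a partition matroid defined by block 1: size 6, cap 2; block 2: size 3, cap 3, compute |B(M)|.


A basis picks exactly ci elements from block i.
Number of bases = product of C(|Si|, ci).
= C(6,2) * C(3,3)
= 15 * 1
= 15.

15


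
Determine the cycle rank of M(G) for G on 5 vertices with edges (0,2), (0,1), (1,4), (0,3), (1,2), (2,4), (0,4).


Cycle rank (nullity) = |E| - r(M) = |E| - (|V| - c).
|E| = 7, |V| = 5, c = 1.
Nullity = 7 - (5 - 1) = 7 - 4 = 3.

3


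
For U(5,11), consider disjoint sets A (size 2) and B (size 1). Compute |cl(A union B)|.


|A union B| = 2 + 1 = 3 (disjoint).
In U(5,11), cl(S) = S if |S| < 5, else cl(S) = E.
Since 3 < 5, cl(A union B) = A union B.
|cl(A union B)| = 3.

3


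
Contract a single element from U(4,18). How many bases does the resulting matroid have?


Contracting e from U(4,18) gives U(3,17).
Bases of U(3,17) = C(17,3) = (17 * 16 * 15) / (1 * 2 * 3) = 680.

680


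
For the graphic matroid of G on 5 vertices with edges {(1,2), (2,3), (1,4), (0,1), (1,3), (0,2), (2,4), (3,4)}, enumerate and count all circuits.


A circuit in a graphic matroid = edge set of a simple cycle.
G has 5 vertices and 8 edges.
Enumerating all minimal edge subsets forming cycles...
Total circuits found: 12.

12


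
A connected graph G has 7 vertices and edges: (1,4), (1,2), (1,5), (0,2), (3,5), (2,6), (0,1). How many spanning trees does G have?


By Kirchhoff's matrix tree theorem, the number of spanning trees equals
the determinant of any cofactor of the Laplacian matrix L.
G has 7 vertices and 7 edges.
Computing the (6 x 6) cofactor determinant gives 3.

3


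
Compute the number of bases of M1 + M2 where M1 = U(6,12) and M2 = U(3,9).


Bases of a direct sum M1 + M2: |B| = |B(M1)| * |B(M2)|.
|B(U(6,12))| = C(12,6) = 924.
|B(U(3,9))| = C(9,3) = 84.
Total bases = 924 * 84 = 77616.

77616


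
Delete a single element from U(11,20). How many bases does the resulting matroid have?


Deleting e from U(11,20) gives U(11,19) since n > r.
Bases of U(11,19) = C(19,11) = 19! / (11! * 8!) = 75582.

75582


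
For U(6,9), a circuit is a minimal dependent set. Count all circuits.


In U(6,9), circuits are the (7)-element subsets.
Any set of 7 elements is dependent, and removing any one element gives
an independent set of size 6, so it is a minimal dependent set.
Number of circuits = C(9,7) = 36.

36


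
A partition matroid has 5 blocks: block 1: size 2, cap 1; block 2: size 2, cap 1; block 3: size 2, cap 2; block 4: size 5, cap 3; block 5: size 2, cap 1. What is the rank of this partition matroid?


Rank of a partition matroid = sum of min(|Si|, ci) for each block.
= min(2,1) + min(2,1) + min(2,2) + min(5,3) + min(2,1)
= 1 + 1 + 2 + 3 + 1
= 8.

8


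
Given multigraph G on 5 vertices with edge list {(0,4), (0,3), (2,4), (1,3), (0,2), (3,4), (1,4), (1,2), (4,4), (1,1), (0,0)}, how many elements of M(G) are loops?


In a graphic matroid, a loop is a self-loop edge (u,u) with rank 0.
Examining all 11 edges for self-loops...
Self-loops found: (4,4), (1,1), (0,0)
Number of loops = 3.

3


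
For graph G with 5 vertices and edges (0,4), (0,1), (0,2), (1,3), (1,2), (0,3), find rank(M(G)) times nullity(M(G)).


r(M) = |V| - c = 5 - 1 = 4.
nullity = |E| - r(M) = 6 - 4 = 2.
Product = 4 * 2 = 8.

8


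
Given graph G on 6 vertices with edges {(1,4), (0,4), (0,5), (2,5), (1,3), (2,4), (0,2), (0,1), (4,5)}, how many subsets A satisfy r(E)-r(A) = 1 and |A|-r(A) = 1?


R(x,y) = sum over A in 2^E of x^(r(E)-r(A)) * y^(|A|-r(A)).
G has 6 vertices, 9 edges. r(E) = 5.
Enumerate all 2^9 = 512 subsets.
Count subsets with r(E)-r(A)=1 and |A|-r(A)=1: 78.

78


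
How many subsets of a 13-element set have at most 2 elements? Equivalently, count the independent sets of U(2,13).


Independent sets of U(2,13) are all subsets of size <= 2.
Count = C(13,0) + C(13,1) + C(13,2)
     = 1 + 13 + 78
     = 92.

92


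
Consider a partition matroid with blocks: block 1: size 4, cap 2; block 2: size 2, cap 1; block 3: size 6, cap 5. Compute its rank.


Rank of a partition matroid = sum of min(|Si|, ci) for each block.
= min(4,2) + min(2,1) + min(6,5)
= 2 + 1 + 5
= 8.

8


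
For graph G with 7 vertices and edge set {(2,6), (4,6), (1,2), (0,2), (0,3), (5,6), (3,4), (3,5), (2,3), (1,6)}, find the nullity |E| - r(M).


Cycle rank (nullity) = |E| - r(M) = |E| - (|V| - c).
|E| = 10, |V| = 7, c = 1.
Nullity = 10 - (7 - 1) = 10 - 6 = 4.

4


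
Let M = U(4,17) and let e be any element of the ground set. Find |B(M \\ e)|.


Deleting e from U(4,17) gives U(4,16) since n > r.
Bases of U(4,16) = (16 choose 4) = 1820.

1820


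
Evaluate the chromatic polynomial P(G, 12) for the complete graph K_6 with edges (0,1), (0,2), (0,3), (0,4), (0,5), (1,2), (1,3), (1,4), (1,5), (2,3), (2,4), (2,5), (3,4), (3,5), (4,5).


P(K_6, k) = k(k-1)(k-2)...(k-5).
P(12) = (12) * (11) * (10) * (9) * (8) * (7) = 665280.

665280


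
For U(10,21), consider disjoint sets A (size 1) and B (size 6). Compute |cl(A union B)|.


|A union B| = 1 + 6 = 7 (disjoint).
In U(10,21), cl(S) = S if |S| < 10, else cl(S) = E.
Since 7 < 10, cl(A union B) = A union B.
|cl(A union B)| = 7.

7


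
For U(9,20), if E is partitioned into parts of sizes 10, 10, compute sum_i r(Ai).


r(Ai) = min(|Ai|, 9) for each part.
Sum = min(10,9) + min(10,9)
    = 9 + 9
    = 18.

18


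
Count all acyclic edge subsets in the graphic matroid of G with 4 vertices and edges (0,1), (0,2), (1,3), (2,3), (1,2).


An independent set in a graphic matroid is an acyclic edge subset.
G has 4 vertices and 5 edges.
Enumerate all 2^5 = 32 subsets, checking for acyclicity.
Total independent sets = 24.

24


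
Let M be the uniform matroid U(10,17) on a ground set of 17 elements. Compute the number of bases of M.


Bases of U(10,17) are all 10-element subsets of the 17-element ground set.
Number of bases = C(17,10).
(17 choose 10) = 19448.

19448


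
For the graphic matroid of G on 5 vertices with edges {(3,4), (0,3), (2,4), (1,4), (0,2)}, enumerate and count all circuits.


A circuit in a graphic matroid = edge set of a simple cycle.
G has 5 vertices and 5 edges.
Enumerating all minimal edge subsets forming cycles...
Total circuits found: 1.

1


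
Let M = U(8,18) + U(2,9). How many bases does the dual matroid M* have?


(M1+M2)* = M1* + M2*.
M1* = U(10,18), bases: C(18,10) = 43758.
M2* = U(7,9), bases: C(9,7) = 36.
|B(M*)| = 43758 * 36 = 1575288.

1575288


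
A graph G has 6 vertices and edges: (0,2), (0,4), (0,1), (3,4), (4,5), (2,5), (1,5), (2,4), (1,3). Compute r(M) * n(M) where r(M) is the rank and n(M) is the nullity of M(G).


r(M) = |V| - c = 6 - 1 = 5.
nullity = |E| - r(M) = 9 - 5 = 4.
Product = 5 * 4 = 20.

20


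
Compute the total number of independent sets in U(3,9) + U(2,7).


For a direct sum, |I(M1+M2)| = |I(M1)| * |I(M2)|.
|I(U(3,9))| = sum C(9,k) for k=0..3 = 130.
|I(U(2,7))| = sum C(7,k) for k=0..2 = 29.
Total = 130 * 29 = 3770.

3770


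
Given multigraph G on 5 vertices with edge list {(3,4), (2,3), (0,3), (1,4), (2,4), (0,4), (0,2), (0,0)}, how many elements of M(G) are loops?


In a graphic matroid, a loop is a self-loop edge (u,u) with rank 0.
Examining all 8 edges for self-loops...
Self-loops found: (0,0)
Number of loops = 1.

1


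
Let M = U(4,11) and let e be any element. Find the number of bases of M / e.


Contracting e from U(4,11) gives U(3,10).
Bases of U(3,10) = (10 choose 3) = 120.

120


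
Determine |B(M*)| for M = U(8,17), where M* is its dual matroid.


The dual of U(r,n) is U(n-r, n) = U(9,17).
Bases of U(9,17) are all (9)-element subsets.
|B(M*)| = C(17,9) = 17! / (9! * 8!) = 24310.

24310


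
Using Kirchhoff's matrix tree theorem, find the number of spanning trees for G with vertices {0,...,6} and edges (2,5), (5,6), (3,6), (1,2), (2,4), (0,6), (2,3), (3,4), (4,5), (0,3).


By Kirchhoff's matrix tree theorem, the number of spanning trees equals
the determinant of any cofactor of the Laplacian matrix L.
G has 7 vertices and 10 edges.
Computing the (6 x 6) cofactor determinant gives 64.

64


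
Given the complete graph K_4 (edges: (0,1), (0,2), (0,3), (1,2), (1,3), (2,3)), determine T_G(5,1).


T(K_4; x,y) = x^3 + 3x^2 + 4xy + 2x + y^3 + 3y^2 + 2y.
Substituting x=5, y=1:
= 125 + 75 + 20 + 10 + 1 + 3 + 2
= 236.

236


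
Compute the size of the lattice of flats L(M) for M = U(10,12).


Flats of U(10,12): every subset of size < 10 is a flat, plus E itself.
Count = C(12,0) + C(12,1) + C(12,2) + C(12,3) + C(12,4) + C(12,5) + C(12,6) + C(12,7) + C(12,8) + C(12,9) + 1
     = 1 + 12 + 66 + 220 + 495 + 792 + 924 + 792 + 495 + 220 + 1
     = 4018.

4018


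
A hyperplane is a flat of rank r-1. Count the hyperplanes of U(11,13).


Hyperplanes of U(11,13) are flats of rank 10.
In a uniform matroid, these are exactly the (10)-element subsets.
Count = C(13,10) = 13! / (10! * 3!) = 286.

286


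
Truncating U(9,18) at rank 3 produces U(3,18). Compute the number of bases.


Truncating U(9,18) to rank 3 gives U(3,18).
Bases of U(3,18) are all 3-element subsets of 18 elements.
Number of bases = C(18,3) = 18! / (3! * 15!) = 816.

816


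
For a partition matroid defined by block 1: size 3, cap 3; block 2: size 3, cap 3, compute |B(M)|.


A basis picks exactly ci elements from block i.
Number of bases = product of C(|Si|, ci).
= C(3,3) * C(3,3)
= 1 * 1
= 1.

1


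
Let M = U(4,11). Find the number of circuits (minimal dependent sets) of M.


In U(4,11), circuits are the (5)-element subsets.
Any set of 5 elements is dependent, and removing any one element gives
an independent set of size 4, so it is a minimal dependent set.
Number of circuits = C(11,5) = 462.

462


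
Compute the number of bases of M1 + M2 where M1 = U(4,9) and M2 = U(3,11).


Bases of a direct sum M1 + M2: |B| = |B(M1)| * |B(M2)|.
|B(U(4,9))| = C(9,4) = 126.
|B(U(3,11))| = C(11,3) = 165.
Total bases = 126 * 165 = 20790.

20790


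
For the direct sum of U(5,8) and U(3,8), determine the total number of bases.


Bases of a direct sum M1 + M2: |B| = |B(M1)| * |B(M2)|.
|B(U(5,8))| = C(8,5) = 56.
|B(U(3,8))| = C(8,3) = 56.
Total bases = 56 * 56 = 3136.

3136


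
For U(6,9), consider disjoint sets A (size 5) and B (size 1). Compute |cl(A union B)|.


|A union B| = 5 + 1 = 6 (disjoint).
In U(6,9), cl(S) = S if |S| < 6, else cl(S) = E.
Since 6 >= 6, cl(A union B) = E.
|cl(A union B)| = 9.

9


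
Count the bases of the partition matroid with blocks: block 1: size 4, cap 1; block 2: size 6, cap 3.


A basis picks exactly ci elements from block i.
Number of bases = product of C(|Si|, ci).
= C(4,1) * C(6,3)
= 4 * 20
= 80.

80


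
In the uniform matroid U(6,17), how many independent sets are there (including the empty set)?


Independent sets of U(6,17) are all subsets of size <= 6.
Count = (17 choose 0) + (17 choose 1) + (17 choose 2) + (17 choose 3) + (17 choose 4) + (17 choose 5) + (17 choose 6)
     = 1 + 17 + 136 + 680 + 2380 + 6188 + 12376
     = 21778.

21778


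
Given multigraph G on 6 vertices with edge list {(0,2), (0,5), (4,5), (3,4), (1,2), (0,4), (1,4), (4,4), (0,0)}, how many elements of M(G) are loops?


In a graphic matroid, a loop is a self-loop edge (u,u) with rank 0.
Examining all 9 edges for self-loops...
Self-loops found: (4,4), (0,0)
Number of loops = 2.

2


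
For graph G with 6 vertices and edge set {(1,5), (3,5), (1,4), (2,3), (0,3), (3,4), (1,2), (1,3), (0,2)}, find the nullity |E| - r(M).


Cycle rank (nullity) = |E| - r(M) = |E| - (|V| - c).
|E| = 9, |V| = 6, c = 1.
Nullity = 9 - (6 - 1) = 9 - 5 = 4.

4


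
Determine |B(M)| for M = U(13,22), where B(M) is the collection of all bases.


Bases of U(13,22) are all 13-element subsets of the 22-element ground set.
Number of bases = C(22,13).
C(22,13) = 22! / (13! * 9!) = 497420.

497420


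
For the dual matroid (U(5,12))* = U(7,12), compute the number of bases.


The dual of U(r,n) is U(n-r, n) = U(7,12).
Bases of U(7,12) are all (7)-element subsets.
|B(M*)| = C(12,7) = 12! / (7! * 5!) = 792.

792


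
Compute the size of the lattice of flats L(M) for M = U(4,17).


Flats of U(4,17): every subset of size < 4 is a flat, plus E itself.
Count = (17 choose 0) + (17 choose 1) + (17 choose 2) + (17 choose 3) + 1
     = 1 + 17 + 136 + 680 + 1
     = 835.

835


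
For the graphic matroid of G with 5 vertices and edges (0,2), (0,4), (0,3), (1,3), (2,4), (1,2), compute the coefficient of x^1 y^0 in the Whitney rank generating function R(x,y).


R(x,y) = sum over A in 2^E of x^(r(E)-r(A)) * y^(|A|-r(A)).
G has 5 vertices, 6 edges. r(E) = 4.
Enumerate all 2^6 = 64 subsets.
Count subsets with r(E)-r(A)=1 and |A|-r(A)=0: 19.

19


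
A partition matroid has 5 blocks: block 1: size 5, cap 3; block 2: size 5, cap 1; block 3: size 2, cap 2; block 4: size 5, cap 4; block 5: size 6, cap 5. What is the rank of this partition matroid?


Rank of a partition matroid = sum of min(|Si|, ci) for each block.
= min(5,3) + min(5,1) + min(2,2) + min(5,4) + min(6,5)
= 3 + 1 + 2 + 4 + 5
= 15.

15


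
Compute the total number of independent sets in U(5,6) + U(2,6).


For a direct sum, |I(M1+M2)| = |I(M1)| * |I(M2)|.
|I(U(5,6))| = sum C(6,k) for k=0..5 = 63.
|I(U(2,6))| = sum C(6,k) for k=0..2 = 22.
Total = 63 * 22 = 1386.

1386


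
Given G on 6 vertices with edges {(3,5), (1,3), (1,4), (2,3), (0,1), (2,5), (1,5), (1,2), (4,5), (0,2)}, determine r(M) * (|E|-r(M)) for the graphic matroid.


r(M) = |V| - c = 6 - 1 = 5.
nullity = |E| - r(M) = 10 - 5 = 5.
Product = 5 * 5 = 25.

25


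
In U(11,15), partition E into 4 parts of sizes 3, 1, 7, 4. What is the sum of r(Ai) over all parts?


r(Ai) = min(|Ai|, 11) for each part.
Sum = min(3,11) + min(1,11) + min(7,11) + min(4,11)
    = 3 + 1 + 7 + 4
    = 15.

15


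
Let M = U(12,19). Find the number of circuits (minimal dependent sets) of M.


In U(12,19), circuits are the (13)-element subsets.
Any set of 13 elements is dependent, and removing any one element gives
an independent set of size 12, so it is a minimal dependent set.
Number of circuits = (19 choose 13) = 27132.

27132


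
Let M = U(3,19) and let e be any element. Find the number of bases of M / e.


Contracting e from U(3,19) gives U(2,18).
Bases of U(2,18) = (18 choose 2) = 153.

153


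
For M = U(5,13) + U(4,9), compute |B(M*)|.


(M1+M2)* = M1* + M2*.
M1* = U(8,13), bases: C(13,8) = 1287.
M2* = U(5,9), bases: C(9,5) = 126.
|B(M*)| = 1287 * 126 = 162162.

162162


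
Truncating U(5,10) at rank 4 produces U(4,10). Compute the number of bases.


Truncating U(5,10) to rank 4 gives U(4,10).
Bases of U(4,10) are all 4-element subsets of 10 elements.
Number of bases = (10 choose 4) = 210.

210


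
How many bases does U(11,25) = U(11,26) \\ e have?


Deleting e from U(11,26) gives U(11,25) since n > r.
Bases of U(11,25) = C(25,11) = 25! / (11! * 14!) = 4457400.

4457400


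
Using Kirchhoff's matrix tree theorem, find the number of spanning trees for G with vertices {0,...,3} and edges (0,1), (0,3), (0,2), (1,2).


By Kirchhoff's matrix tree theorem, the number of spanning trees equals
the determinant of any cofactor of the Laplacian matrix L.
G has 4 vertices and 4 edges.
Computing the (3 x 3) cofactor determinant gives 3.

3


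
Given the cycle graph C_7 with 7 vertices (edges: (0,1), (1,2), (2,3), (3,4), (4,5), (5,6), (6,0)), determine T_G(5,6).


T(C_7; x,y) = x + x^2 + ... + x^(6) + y.
T(5,6) = 5^1 + 5^2 + 5^3 + 5^4 + 5^5 + 5^6 + 6
= 5 + 25 + 125 + 625 + 3125 + 15625 + 6
= 19536.

19536


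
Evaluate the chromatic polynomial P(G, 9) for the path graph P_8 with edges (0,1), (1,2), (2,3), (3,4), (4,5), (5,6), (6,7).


P(P_8, k) = k * (k-1)^(7).
P(9) = 9 * 8^7 = 9 * 2097152 = 18874368.

18874368


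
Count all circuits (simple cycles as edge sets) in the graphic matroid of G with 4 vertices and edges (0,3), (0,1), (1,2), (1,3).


A circuit in a graphic matroid = edge set of a simple cycle.
G has 4 vertices and 4 edges.
Enumerating all minimal edge subsets forming cycles...
Total circuits found: 1.

1


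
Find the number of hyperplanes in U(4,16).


Hyperplanes of U(4,16) are flats of rank 3.
In a uniform matroid, these are exactly the (3)-element subsets.
Count = C(16,3) = 16! / (3! * 13!) = 560.

560


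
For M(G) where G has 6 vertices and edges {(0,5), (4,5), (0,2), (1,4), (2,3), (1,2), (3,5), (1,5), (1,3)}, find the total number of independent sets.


An independent set in a graphic matroid is an acyclic edge subset.
G has 6 vertices and 9 edges.
Enumerate all 2^9 = 512 subsets, checking for acyclicity.
Total independent sets = 292.

292


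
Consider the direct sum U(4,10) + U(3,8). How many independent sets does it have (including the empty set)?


For a direct sum, |I(M1+M2)| = |I(M1)| * |I(M2)|.
|I(U(4,10))| = sum C(10,k) for k=0..4 = 386.
|I(U(3,8))| = sum C(8,k) for k=0..3 = 93.
Total = 386 * 93 = 35898.

35898


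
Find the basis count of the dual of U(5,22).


The dual of U(r,n) is U(n-r, n) = U(17,22).
Bases of U(17,22) are all (17)-element subsets.
|B(M*)| = C(22,17) = 22! / (17! * 5!) = 26334.

26334


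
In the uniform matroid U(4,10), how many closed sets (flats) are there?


Flats of U(4,10): every subset of size < 4 is a flat, plus E itself.
Count = (10 choose 0) + (10 choose 1) + (10 choose 2) + (10 choose 3) + 1
     = 1 + 10 + 45 + 120 + 1
     = 177.

177


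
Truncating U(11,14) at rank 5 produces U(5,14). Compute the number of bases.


Truncating U(11,14) to rank 5 gives U(5,14).
Bases of U(5,14) are all 5-element subsets of 14 elements.
Number of bases = C(14,5) = 14! / (5! * 9!) = 2002.

2002


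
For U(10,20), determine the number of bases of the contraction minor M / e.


Contracting e from U(10,20) gives U(9,19).
Bases of U(9,19) = C(19,9) = 19! / (9! * 10!) = 92378.

92378


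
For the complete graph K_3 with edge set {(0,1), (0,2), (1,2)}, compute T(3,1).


T(K_3; x,y) = x^2 + x + y.
T(3,1) = 9 + 3 + 1 = 13.

13


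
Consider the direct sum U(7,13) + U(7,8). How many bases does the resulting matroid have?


Bases of a direct sum M1 + M2: |B| = |B(M1)| * |B(M2)|.
|B(U(7,13))| = C(13,7) = 1716.
|B(U(7,8))| = C(8,7) = 8.
Total bases = 1716 * 8 = 13728.

13728


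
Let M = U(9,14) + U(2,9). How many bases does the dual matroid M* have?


(M1+M2)* = M1* + M2*.
M1* = U(5,14), bases: C(14,5) = 2002.
M2* = U(7,9), bases: C(9,7) = 36.
|B(M*)| = 2002 * 36 = 72072.

72072


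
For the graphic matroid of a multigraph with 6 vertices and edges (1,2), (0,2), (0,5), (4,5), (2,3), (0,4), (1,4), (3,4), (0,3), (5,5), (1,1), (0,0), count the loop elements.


In a graphic matroid, a loop is a self-loop edge (u,u) with rank 0.
Examining all 12 edges for self-loops...
Self-loops found: (5,5), (1,1), (0,0)
Number of loops = 3.

3


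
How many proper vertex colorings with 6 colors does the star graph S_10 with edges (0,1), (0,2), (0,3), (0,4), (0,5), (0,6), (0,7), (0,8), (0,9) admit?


P(tree, k) = k * (k-1)^(9) for any tree on 10 vertices.
P(6) = 6 * 5^9 = 6 * 1953125 = 11718750.

11718750


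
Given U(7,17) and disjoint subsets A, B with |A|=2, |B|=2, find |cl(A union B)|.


|A union B| = 2 + 2 = 4 (disjoint).
In U(7,17), cl(S) = S if |S| < 7, else cl(S) = E.
Since 4 < 7, cl(A union B) = A union B.
|cl(A union B)| = 4.

4


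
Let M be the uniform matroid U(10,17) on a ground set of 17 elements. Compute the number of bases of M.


Bases of U(10,17) are all 10-element subsets of the 17-element ground set.
Number of bases = C(17,10).
C(17,10) = 19448.

19448


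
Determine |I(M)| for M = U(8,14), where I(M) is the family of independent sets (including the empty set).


Independent sets of U(8,14) are all subsets of size <= 8.
Count = (14 choose 0) + (14 choose 1) + (14 choose 2) + (14 choose 3) + (14 choose 4) + (14 choose 5) + (14 choose 6) + (14 choose 7) + (14 choose 8)
     = 1 + 14 + 91 + 364 + 1001 + 2002 + 3003 + 3432 + 3003
     = 12911.

12911


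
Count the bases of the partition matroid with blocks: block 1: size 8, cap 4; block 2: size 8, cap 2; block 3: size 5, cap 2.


A basis picks exactly ci elements from block i.
Number of bases = product of C(|Si|, ci).
= C(8,4) * C(8,2) * C(5,2)
= 70 * 28 * 10
= 19600.

19600


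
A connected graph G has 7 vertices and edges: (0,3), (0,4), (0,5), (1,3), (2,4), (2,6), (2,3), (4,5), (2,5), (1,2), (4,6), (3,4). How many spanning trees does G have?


By Kirchhoff's matrix tree theorem, the number of spanning trees equals
the determinant of any cofactor of the Laplacian matrix L.
G has 7 vertices and 12 edges.
Computing the (6 x 6) cofactor determinant gives 278.

278


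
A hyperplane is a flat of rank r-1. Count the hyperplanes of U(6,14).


Hyperplanes of U(6,14) are flats of rank 5.
In a uniform matroid, these are exactly the (5)-element subsets.
Count = C(14,5) = 14! / (5! * 9!) = 2002.

2002


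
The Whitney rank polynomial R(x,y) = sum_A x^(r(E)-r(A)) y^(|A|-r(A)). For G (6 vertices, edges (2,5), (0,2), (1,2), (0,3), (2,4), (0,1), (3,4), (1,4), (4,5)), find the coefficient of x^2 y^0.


R(x,y) = sum over A in 2^E of x^(r(E)-r(A)) * y^(|A|-r(A)).
G has 6 vertices, 9 edges. r(E) = 5.
Enumerate all 2^9 = 512 subsets.
Count subsets with r(E)-r(A)=2 and |A|-r(A)=0: 81.

81


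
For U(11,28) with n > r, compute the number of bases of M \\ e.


Deleting e from U(11,28) gives U(11,27) since n > r.
Bases of U(11,27) = C(27,11) = 27! / (11! * 16!) = 13037895.

13037895


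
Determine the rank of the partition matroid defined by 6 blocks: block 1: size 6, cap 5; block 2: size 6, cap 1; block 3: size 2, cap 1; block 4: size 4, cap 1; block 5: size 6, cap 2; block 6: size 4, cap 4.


Rank of a partition matroid = sum of min(|Si|, ci) for each block.
= min(6,5) + min(6,1) + min(2,1) + min(4,1) + min(6,2) + min(4,4)
= 5 + 1 + 1 + 1 + 2 + 4
= 14.

14


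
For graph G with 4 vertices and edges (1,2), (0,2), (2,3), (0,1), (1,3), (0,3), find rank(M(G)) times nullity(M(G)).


r(M) = |V| - c = 4 - 1 = 3.
nullity = |E| - r(M) = 6 - 3 = 3.
Product = 3 * 3 = 9.

9


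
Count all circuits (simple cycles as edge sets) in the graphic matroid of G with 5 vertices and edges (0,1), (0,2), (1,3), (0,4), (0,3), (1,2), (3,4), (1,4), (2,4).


A circuit in a graphic matroid = edge set of a simple cycle.
G has 5 vertices and 9 edges.
Enumerating all minimal edge subsets forming cycles...
Total circuits found: 22.

22


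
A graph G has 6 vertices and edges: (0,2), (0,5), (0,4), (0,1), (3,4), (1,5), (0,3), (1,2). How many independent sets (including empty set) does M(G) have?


An independent set in a graphic matroid is an acyclic edge subset.
G has 6 vertices and 8 edges.
Enumerate all 2^8 = 256 subsets, checking for acyclicity.
Total independent sets = 168.

168


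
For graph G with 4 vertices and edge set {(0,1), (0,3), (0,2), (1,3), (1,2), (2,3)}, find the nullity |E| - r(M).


Cycle rank (nullity) = |E| - r(M) = |E| - (|V| - c).
|E| = 6, |V| = 4, c = 1.
Nullity = 6 - (4 - 1) = 6 - 3 = 3.

3


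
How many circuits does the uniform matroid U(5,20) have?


In U(5,20), circuits are the (6)-element subsets.
Any set of 6 elements is dependent, and removing any one element gives
an independent set of size 5, so it is a minimal dependent set.
Number of circuits = C(20,6) = 38760.

38760


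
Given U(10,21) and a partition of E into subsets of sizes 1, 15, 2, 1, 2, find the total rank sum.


r(Ai) = min(|Ai|, 10) for each part.
Sum = min(1,10) + min(15,10) + min(2,10) + min(1,10) + min(2,10)
    = 1 + 10 + 2 + 1 + 2
    = 16.

16


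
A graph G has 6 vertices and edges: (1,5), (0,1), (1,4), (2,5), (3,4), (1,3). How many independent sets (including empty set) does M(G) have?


An independent set in a graphic matroid is an acyclic edge subset.
G has 6 vertices and 6 edges.
Enumerate all 2^6 = 64 subsets, checking for acyclicity.
Total independent sets = 56.

56


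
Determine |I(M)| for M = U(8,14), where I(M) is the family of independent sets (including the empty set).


Independent sets of U(8,14) are all subsets of size <= 8.
Count = C(14,0) + C(14,1) + C(14,2) + C(14,3) + C(14,4) + C(14,5) + C(14,6) + C(14,7) + C(14,8)
     = 1 + 14 + 91 + 364 + 1001 + 2002 + 3003 + 3432 + 3003
     = 12911.

12911


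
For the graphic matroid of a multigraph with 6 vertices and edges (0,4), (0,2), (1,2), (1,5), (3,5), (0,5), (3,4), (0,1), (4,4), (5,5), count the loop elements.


In a graphic matroid, a loop is a self-loop edge (u,u) with rank 0.
Examining all 10 edges for self-loops...
Self-loops found: (4,4), (5,5)
Number of loops = 2.

2


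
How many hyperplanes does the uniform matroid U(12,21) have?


Hyperplanes of U(12,21) are flats of rank 11.
In a uniform matroid, these are exactly the (11)-element subsets.
Count = (21 choose 11) = 352716.

352716


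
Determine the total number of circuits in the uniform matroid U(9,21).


In U(9,21), circuits are the (10)-element subsets.
Any set of 10 elements is dependent, and removing any one element gives
an independent set of size 9, so it is a minimal dependent set.
Number of circuits = C(21,10) = 352716.

352716


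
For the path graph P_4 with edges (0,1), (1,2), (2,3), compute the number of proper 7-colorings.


P(P_4, k) = k * (k-1)^(3).
P(7) = 7 * 6^3 = 7 * 216 = 1512.

1512


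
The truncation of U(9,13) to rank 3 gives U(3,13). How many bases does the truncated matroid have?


Truncating U(9,13) to rank 3 gives U(3,13).
Bases of U(3,13) are all 3-element subsets of 13 elements.
Number of bases = C(13,3) = (13 * 12 * 11) / (1 * 2 * 3) = 286.

286


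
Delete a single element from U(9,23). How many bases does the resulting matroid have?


Deleting e from U(9,23) gives U(9,22) since n > r.
Bases of U(9,22) = C(22,9) = 497420.

497420


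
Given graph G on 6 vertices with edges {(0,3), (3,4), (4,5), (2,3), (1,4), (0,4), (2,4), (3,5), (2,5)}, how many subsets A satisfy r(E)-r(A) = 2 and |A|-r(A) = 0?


R(x,y) = sum over A in 2^E of x^(r(E)-r(A)) * y^(|A|-r(A)).
G has 6 vertices, 9 edges. r(E) = 5.
Enumerate all 2^9 = 512 subsets.
Count subsets with r(E)-r(A)=2 and |A|-r(A)=0: 79.

79


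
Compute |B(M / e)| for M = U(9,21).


Contracting e from U(9,21) gives U(8,20).
Bases of U(8,20) = (20 choose 8) = 125970.

125970


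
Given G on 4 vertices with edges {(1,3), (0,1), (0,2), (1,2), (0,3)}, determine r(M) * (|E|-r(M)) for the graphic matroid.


r(M) = |V| - c = 4 - 1 = 3.
nullity = |E| - r(M) = 5 - 3 = 2.
Product = 3 * 2 = 6.

6


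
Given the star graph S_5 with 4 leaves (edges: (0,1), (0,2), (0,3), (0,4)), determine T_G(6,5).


A star on 5 vertices is a tree with 4 edges.
T(x,y) = x^(4) for any tree.
T(6,5) = 6^4 = 1296.

1296


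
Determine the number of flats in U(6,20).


Flats of U(6,20): every subset of size < 6 is a flat, plus E itself.
Count = C(20,0) + C(20,1) + C(20,2) + C(20,3) + C(20,4) + C(20,5) + 1
     = 1 + 20 + 190 + 1140 + 4845 + 15504 + 1
     = 21701.

21701


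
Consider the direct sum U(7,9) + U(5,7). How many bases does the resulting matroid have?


Bases of a direct sum M1 + M2: |B| = |B(M1)| * |B(M2)|.
|B(U(7,9))| = C(9,7) = 36.
|B(U(5,7))| = C(7,5) = 21.
Total bases = 36 * 21 = 756.

756


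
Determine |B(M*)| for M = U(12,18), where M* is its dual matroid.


The dual of U(r,n) is U(n-r, n) = U(6,18).
Bases of U(6,18) are all (6)-element subsets.
|B(M*)| = C(18,6) = 18564.

18564


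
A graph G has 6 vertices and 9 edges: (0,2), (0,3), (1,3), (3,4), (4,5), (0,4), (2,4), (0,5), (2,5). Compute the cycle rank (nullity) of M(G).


Cycle rank (nullity) = |E| - r(M) = |E| - (|V| - c).
|E| = 9, |V| = 6, c = 1.
Nullity = 9 - (6 - 1) = 9 - 5 = 4.

4


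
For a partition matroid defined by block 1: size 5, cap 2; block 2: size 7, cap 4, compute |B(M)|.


A basis picks exactly ci elements from block i.
Number of bases = product of C(|Si|, ci).
= C(5,2) * C(7,4)
= 10 * 35
= 350.

350


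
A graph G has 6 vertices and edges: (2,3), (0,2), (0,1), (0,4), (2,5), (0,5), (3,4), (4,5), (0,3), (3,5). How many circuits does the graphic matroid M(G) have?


A circuit in a graphic matroid = edge set of a simple cycle.
G has 6 vertices and 10 edges.
Enumerating all minimal edge subsets forming cycles...
Total circuits found: 22.

22


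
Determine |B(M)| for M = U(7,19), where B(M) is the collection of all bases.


Bases of U(7,19) are all 7-element subsets of the 19-element ground set.
Number of bases = C(19,7).
C(19,7) = 19! / (7! * 12!) = 50388.

50388


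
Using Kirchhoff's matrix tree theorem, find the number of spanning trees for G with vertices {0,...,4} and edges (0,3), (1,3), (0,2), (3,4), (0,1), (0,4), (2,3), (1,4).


By Kirchhoff's matrix tree theorem, the number of spanning trees equals
the determinant of any cofactor of the Laplacian matrix L.
G has 5 vertices and 8 edges.
Computing the (4 x 4) cofactor determinant gives 40.

40


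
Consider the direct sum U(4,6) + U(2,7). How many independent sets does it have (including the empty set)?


For a direct sum, |I(M1+M2)| = |I(M1)| * |I(M2)|.
|I(U(4,6))| = sum C(6,k) for k=0..4 = 57.
|I(U(2,7))| = sum C(7,k) for k=0..2 = 29.
Total = 57 * 29 = 1653.

1653


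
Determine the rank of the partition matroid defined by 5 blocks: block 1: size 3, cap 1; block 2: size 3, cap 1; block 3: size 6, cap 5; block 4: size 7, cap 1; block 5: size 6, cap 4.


Rank of a partition matroid = sum of min(|Si|, ci) for each block.
= min(3,1) + min(3,1) + min(6,5) + min(7,1) + min(6,4)
= 1 + 1 + 5 + 1 + 4
= 12.

12


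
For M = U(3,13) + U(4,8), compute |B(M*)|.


(M1+M2)* = M1* + M2*.
M1* = U(10,13), bases: C(13,10) = 286.
M2* = U(4,8), bases: C(8,4) = 70.
|B(M*)| = 286 * 70 = 20020.

20020


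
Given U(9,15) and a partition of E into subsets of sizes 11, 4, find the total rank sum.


r(Ai) = min(|Ai|, 9) for each part.
Sum = min(11,9) + min(4,9)
    = 9 + 4
    = 13.

13


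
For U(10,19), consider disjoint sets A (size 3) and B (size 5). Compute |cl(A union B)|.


|A union B| = 3 + 5 = 8 (disjoint).
In U(10,19), cl(S) = S if |S| < 10, else cl(S) = E.
Since 8 < 10, cl(A union B) = A union B.
|cl(A union B)| = 8.

8


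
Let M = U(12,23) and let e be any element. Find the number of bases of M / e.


Contracting e from U(12,23) gives U(11,22).
Bases of U(11,22) = (22 choose 11) = 705432.

705432


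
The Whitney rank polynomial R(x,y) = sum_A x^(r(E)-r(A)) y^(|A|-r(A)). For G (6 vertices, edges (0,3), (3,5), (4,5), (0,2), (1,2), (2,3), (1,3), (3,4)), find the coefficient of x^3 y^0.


R(x,y) = sum over A in 2^E of x^(r(E)-r(A)) * y^(|A|-r(A)).
G has 6 vertices, 8 edges. r(E) = 5.
Enumerate all 2^8 = 256 subsets.
Count subsets with r(E)-r(A)=3 and |A|-r(A)=0: 28.

28


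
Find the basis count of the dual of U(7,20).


The dual of U(r,n) is U(n-r, n) = U(13,20).
Bases of U(13,20) are all (13)-element subsets.
|B(M*)| = C(20,13) = 20! / (13! * 7!) = 77520.

77520


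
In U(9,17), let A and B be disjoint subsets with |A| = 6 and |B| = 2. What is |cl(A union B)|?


|A union B| = 6 + 2 = 8 (disjoint).
In U(9,17), cl(S) = S if |S| < 9, else cl(S) = E.
Since 8 < 9, cl(A union B) = A union B.
|cl(A union B)| = 8.

8


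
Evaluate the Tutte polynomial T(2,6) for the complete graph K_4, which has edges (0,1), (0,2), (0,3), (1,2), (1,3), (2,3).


T(K_4; x,y) = x^3 + 3x^2 + 4xy + 2x + y^3 + 3y^2 + 2y.
Substituting x=2, y=6:
= 8 + 12 + 48 + 4 + 216 + 108 + 12
= 408.

408


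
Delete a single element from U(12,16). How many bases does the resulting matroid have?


Deleting e from U(12,16) gives U(12,15) since n > r.
Bases of U(12,15) = C(15,12) = 15! / (12! * 3!) = 455.

455


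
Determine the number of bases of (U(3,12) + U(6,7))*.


(M1+M2)* = M1* + M2*.
M1* = U(9,12), bases: C(12,9) = 220.
M2* = U(1,7), bases: C(7,1) = 7.
|B(M*)| = 220 * 7 = 1540.

1540


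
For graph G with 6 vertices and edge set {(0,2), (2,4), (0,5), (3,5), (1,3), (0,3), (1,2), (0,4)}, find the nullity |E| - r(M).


Cycle rank (nullity) = |E| - r(M) = |E| - (|V| - c).
|E| = 8, |V| = 6, c = 1.
Nullity = 8 - (6 - 1) = 8 - 5 = 3.

3


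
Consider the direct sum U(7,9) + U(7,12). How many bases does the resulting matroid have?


Bases of a direct sum M1 + M2: |B| = |B(M1)| * |B(M2)|.
|B(U(7,9))| = C(9,7) = 36.
|B(U(7,12))| = C(12,7) = 792.
Total bases = 36 * 792 = 28512.

28512


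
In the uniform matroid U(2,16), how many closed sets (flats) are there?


Flats of U(2,16): every subset of size < 2 is a flat, plus E itself.
Count = C(16,0) + C(16,1) + 1
     = 1 + 16 + 1
     = 18.

18


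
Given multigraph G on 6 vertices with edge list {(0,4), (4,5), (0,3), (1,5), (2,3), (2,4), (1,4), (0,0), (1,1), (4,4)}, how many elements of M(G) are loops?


In a graphic matroid, a loop is a self-loop edge (u,u) with rank 0.
Examining all 10 edges for self-loops...
Self-loops found: (0,0), (1,1), (4,4)
Number of loops = 3.

3


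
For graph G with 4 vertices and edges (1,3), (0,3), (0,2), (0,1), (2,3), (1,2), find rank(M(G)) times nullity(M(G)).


r(M) = |V| - c = 4 - 1 = 3.
nullity = |E| - r(M) = 6 - 3 = 3.
Product = 3 * 3 = 9.

9


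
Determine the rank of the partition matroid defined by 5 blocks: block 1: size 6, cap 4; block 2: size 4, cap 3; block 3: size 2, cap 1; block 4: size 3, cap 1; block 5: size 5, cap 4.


Rank of a partition matroid = sum of min(|Si|, ci) for each block.
= min(6,4) + min(4,3) + min(2,1) + min(3,1) + min(5,4)
= 4 + 3 + 1 + 1 + 4
= 13.

13
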